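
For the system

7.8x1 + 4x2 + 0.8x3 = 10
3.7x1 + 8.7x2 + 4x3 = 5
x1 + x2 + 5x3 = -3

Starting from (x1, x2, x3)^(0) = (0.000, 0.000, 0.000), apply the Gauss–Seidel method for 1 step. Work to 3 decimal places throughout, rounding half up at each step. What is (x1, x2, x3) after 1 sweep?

Iteration 1:
  x1 = (10 - (4)·0.000 - (0.8)·0.000) / (7.8) = 1.282
  x2 = (5 - (3.7)·1.282 - (4)·0.000) / (8.7) = 0.029
  x3 = (-3 - (1)·1.282 - (1)·0.029) / (5) = -0.862

(1.282, 0.029, -0.862)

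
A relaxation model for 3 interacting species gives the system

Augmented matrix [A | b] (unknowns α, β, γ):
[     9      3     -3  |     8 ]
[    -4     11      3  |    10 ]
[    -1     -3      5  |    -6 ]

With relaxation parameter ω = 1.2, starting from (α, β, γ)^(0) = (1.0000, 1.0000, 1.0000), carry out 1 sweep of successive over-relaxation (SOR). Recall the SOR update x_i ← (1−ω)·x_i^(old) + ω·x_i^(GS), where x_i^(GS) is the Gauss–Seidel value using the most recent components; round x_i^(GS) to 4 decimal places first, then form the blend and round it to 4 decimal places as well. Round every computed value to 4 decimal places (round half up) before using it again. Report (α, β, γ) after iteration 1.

Iteration 1:
  α: GS value = (8 - (3)·1.0000 - (-3)·1.0000) / (9) = 0.8889;  α ← (1−ω)·1.0000 + ω·0.8889 = 0.8667
  β: GS value = (10 - (-4)·0.8667 - (3)·1.0000) / (11) = 0.9515;  β ← (1−ω)·1.0000 + ω·0.9515 = 0.9418
  γ: GS value = (-6 - (-1)·0.8667 - (-3)·0.9418) / (5) = -0.4616;  γ ← (1−ω)·1.0000 + ω·-0.4616 = -0.7539

(0.8667, 0.9418, -0.7539)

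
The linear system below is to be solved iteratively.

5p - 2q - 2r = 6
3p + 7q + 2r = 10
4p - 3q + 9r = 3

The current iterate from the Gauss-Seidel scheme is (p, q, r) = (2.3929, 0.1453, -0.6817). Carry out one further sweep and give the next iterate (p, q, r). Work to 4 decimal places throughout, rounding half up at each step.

One sweep:
  p = (6 - (-2)·0.1453 - (-2)·-0.6817) / (5) = 0.9854
  q = (10 - (3)·0.9854 - (2)·-0.6817) / (7) = 1.2010
  r = (3 - (4)·0.9854 - (-3)·1.2010) / (9) = 0.2957

(0.9854, 1.2010, 0.2957)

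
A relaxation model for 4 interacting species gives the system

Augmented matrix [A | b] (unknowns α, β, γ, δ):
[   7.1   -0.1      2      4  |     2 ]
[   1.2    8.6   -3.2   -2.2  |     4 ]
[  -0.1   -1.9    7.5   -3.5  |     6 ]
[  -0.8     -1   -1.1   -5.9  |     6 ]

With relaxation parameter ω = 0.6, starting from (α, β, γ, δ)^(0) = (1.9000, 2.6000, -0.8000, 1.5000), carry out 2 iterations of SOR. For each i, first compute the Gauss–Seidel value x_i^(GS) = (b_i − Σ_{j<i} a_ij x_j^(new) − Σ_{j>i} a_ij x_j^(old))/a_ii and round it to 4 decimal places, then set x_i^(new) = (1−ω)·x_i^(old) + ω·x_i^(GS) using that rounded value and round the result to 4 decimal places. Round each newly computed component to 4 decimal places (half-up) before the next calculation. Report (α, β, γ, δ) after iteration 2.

(0.3736, 0.9092, 0.8571, -0.9408)

Iteration 1:
  α: GS value = (2 - (-0.1)·2.6000 - (2)·-0.8000 - (4)·1.5000) / (7.1) = -0.3014;  α ← (1−ω)·1.9000 + ω·-0.3014 = 0.5792
  β: GS value = (4 - (1.2)·0.5792 - (-3.2)·-0.8000 - (-2.2)·1.5000) / (8.6) = 0.4703;  β ← (1−ω)·2.6000 + ω·0.4703 = 1.3222
  γ: GS value = (6 - (-0.1)·0.5792 - (-1.9)·1.3222 - (-3.5)·1.5000) / (7.5) = 1.8427;  γ ← (1−ω)·-0.8000 + ω·1.8427 = 0.7856
  δ: GS value = (6 - (-0.8)·0.5792 - (-1)·1.3222 - (-1.1)·0.7856) / (-5.9) = -1.4661;  δ ← (1−ω)·1.5000 + ω·-1.4661 = -0.2797
Iteration 2:
  α: GS value = (2 - (-0.1)·1.3222 - (2)·0.7856 - (4)·-0.2797) / (7.1) = 0.2366;  α ← (1−ω)·0.5792 + ω·0.2366 = 0.3736
  β: GS value = (4 - (1.2)·0.3736 - (-3.2)·0.7856 - (-2.2)·-0.2797) / (8.6) = 0.6338;  β ← (1−ω)·1.3222 + ω·0.6338 = 0.9092
  γ: GS value = (6 - (-0.1)·0.3736 - (-1.9)·0.9092 - (-3.5)·-0.2797) / (7.5) = 0.9048;  γ ← (1−ω)·0.7856 + ω·0.9048 = 0.8571
  δ: GS value = (6 - (-0.8)·0.3736 - (-1)·0.9092 - (-1.1)·0.8571) / (-5.9) = -1.3815;  δ ← (1−ω)·-0.2797 + ω·-1.3815 = -0.9408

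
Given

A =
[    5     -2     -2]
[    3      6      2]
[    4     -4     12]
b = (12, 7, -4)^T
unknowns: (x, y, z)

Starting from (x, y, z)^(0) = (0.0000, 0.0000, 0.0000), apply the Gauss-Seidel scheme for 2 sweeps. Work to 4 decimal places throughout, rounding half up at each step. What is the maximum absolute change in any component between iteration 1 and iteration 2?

Iteration 1:
  x = (12 - (-2)·0.0000 - (-2)·0.0000) / (5) = 2.4000
  y = (7 - (3)·2.4000 - (2)·0.0000) / (6) = -0.0333
  z = (-4 - (4)·2.4000 - (-4)·-0.0333) / (12) = -1.1444
Iteration 2:
  x = (12 - (-2)·-0.0333 - (-2)·-1.1444) / (5) = 1.9289
  y = (7 - (3)·1.9289 - (2)·-1.1444) / (6) = 0.5837
  z = (-4 - (4)·1.9289 - (-4)·0.5837) / (12) = -0.7817
Change: (-0.4711, 0.6170, 0.3627) → max |·| = 0.6170

0.6170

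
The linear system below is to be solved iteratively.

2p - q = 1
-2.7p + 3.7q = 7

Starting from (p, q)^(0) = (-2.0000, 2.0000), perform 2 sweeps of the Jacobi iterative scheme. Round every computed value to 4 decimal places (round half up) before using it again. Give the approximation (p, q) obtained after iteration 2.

Iteration 1:
  p = (1 - (-1)·2.0000) / (2) = 1.5000
  q = (7 - (-2.7)·-2.0000) / (3.7) = 0.4324
Iteration 2:
  p = (1 - (-1)·0.4324) / (2) = 0.7162
  q = (7 - (-2.7)·1.5000) / (3.7) = 2.9865

(0.7162, 2.9865)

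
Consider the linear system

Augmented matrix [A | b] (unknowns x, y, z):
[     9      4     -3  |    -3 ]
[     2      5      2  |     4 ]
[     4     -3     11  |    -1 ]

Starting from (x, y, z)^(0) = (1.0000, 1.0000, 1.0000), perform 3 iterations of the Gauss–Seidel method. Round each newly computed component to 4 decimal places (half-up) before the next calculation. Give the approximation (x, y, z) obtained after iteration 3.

(-0.6246, 0.9117, 0.3849)

Iteration 1:
  x = (-3 - (4)·1.0000 - (-3)·1.0000) / (9) = -0.4444
  y = (4 - (2)·-0.4444 - (2)·1.0000) / (5) = 0.5778
  z = (-1 - (4)·-0.4444 - (-3)·0.5778) / (11) = 0.2283
Iteration 2:
  x = (-3 - (4)·0.5778 - (-3)·0.2283) / (9) = -0.5140
  y = (4 - (2)·-0.5140 - (2)·0.2283) / (5) = 0.9143
  z = (-1 - (4)·-0.5140 - (-3)·0.9143) / (11) = 0.3454
Iteration 3:
  x = (-3 - (4)·0.9143 - (-3)·0.3454) / (9) = -0.6246
  y = (4 - (2)·-0.6246 - (2)·0.3454) / (5) = 0.9117
  z = (-1 - (4)·-0.6246 - (-3)·0.9117) / (11) = 0.3849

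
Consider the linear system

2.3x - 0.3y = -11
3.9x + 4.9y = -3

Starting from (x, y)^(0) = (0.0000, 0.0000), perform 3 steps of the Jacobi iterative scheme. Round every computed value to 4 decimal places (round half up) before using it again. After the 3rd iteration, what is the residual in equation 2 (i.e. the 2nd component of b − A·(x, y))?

-1.9363

Iteration 1:
  x = (-11 - (-0.3)·0.0000) / (2.3) = -4.7826
  y = (-3 - (3.9)·0.0000) / (4.9) = -0.6122
Iteration 2:
  x = (-11 - (-0.3)·-0.6122) / (2.3) = -4.8625
  y = (-3 - (3.9)·-4.7826) / (4.9) = 3.1943
Iteration 3:
  x = (-11 - (-0.3)·3.1943) / (2.3) = -4.3660
  y = (-3 - (3.9)·-4.8625) / (4.9) = 3.2579
Residual b − A·x = (0.0192, -1.9363)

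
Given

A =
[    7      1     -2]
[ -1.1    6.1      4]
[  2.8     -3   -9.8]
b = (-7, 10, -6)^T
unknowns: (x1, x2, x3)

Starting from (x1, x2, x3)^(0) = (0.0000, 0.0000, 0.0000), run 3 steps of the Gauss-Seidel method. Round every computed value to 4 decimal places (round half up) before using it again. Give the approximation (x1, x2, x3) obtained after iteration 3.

Iteration 1:
  x1 = (-7 - (1)·0.0000 - (-2)·0.0000) / (7) = -1.0000
  x2 = (10 - (-1.1)·-1.0000 - (4)·0.0000) / (6.1) = 1.4590
  x3 = (-6 - (2.8)·-1.0000 - (-3)·1.4590) / (-9.8) = -0.1201
Iteration 2:
  x1 = (-7 - (1)·1.4590 - (-2)·-0.1201) / (7) = -1.2427
  x2 = (10 - (-1.1)·-1.2427 - (4)·-0.1201) / (6.1) = 1.4940
  x3 = (-6 - (2.8)·-1.2427 - (-3)·1.4940) / (-9.8) = -0.2002
Iteration 3:
  x1 = (-7 - (1)·1.4940 - (-2)·-0.2002) / (7) = -1.2706
  x2 = (10 - (-1.1)·-1.2706 - (4)·-0.2002) / (6.1) = 1.5415
  x3 = (-6 - (2.8)·-1.2706 - (-3)·1.5415) / (-9.8) = -0.2227

(-1.2706, 1.5415, -0.2227)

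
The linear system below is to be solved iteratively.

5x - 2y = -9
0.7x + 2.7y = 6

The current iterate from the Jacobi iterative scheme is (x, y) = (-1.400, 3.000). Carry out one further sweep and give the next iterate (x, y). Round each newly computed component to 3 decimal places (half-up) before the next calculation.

One sweep:
  x = (-9 - (-2)·3.000) / (5) = -0.600
  y = (6 - (0.7)·-1.400) / (2.7) = 2.585

(-0.600, 2.585)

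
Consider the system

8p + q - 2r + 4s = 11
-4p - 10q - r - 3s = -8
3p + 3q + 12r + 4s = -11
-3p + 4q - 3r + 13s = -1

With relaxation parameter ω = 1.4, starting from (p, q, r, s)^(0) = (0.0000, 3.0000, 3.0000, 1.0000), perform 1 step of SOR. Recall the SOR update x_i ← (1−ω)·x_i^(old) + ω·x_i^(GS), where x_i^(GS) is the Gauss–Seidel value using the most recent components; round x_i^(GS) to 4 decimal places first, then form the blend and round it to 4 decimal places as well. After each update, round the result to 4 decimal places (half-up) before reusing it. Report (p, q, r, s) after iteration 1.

(1.7500, -1.9000, -2.8975, -0.0599)

Iteration 1:
  p: GS value = (11 - (1)·3.0000 - (-2)·3.0000 - (4)·1.0000) / (8) = 1.2500;  p ← (1−ω)·0.0000 + ω·1.2500 = 1.7500
  q: GS value = (-8 - (-4)·1.7500 - (-1)·3.0000 - (-3)·1.0000) / (-10) = -0.5000;  q ← (1−ω)·3.0000 + ω·-0.5000 = -1.9000
  r: GS value = (-11 - (3)·1.7500 - (3)·-1.9000 - (4)·1.0000) / (12) = -1.2125;  r ← (1−ω)·3.0000 + ω·-1.2125 = -2.8975
  s: GS value = (-1 - (-3)·1.7500 - (4)·-1.9000 - (-3)·-2.8975) / (13) = 0.2429;  s ← (1−ω)·1.0000 + ω·0.2429 = -0.0599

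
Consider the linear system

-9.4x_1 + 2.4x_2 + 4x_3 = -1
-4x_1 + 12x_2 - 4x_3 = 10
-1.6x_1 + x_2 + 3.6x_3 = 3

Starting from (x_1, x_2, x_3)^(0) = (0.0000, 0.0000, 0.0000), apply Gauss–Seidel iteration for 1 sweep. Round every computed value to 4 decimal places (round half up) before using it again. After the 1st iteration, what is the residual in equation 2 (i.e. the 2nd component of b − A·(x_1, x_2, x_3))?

2.5572

Iteration 1:
  x_1 = (-1 - (2.4)·0.0000 - (4)·0.0000) / (-9.4) = 0.1064
  x_2 = (10 - (-4)·0.1064 - (-4)·0.0000) / (12) = 0.8688
  x_3 = (3 - (-1.6)·0.1064 - (1)·0.8688) / (3.6) = 0.6393
Residual b − A·x = (-4.6422, 2.5572, 0.0000)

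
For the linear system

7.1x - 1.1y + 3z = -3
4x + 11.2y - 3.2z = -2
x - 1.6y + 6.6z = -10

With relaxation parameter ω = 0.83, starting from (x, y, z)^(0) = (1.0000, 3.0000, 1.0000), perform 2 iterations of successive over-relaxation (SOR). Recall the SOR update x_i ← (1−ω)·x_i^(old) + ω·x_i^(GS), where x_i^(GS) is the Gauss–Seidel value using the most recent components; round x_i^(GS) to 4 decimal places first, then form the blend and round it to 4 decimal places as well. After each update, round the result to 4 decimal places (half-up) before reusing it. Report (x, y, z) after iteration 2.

Iteration 1:
  x: GS value = (-3 - (-1.1)·3.0000 - (3)·1.0000) / (7.1) = -0.3803;  x ← (1−ω)·1.0000 + ω·-0.3803 = -0.1456
  y: GS value = (-2 - (4)·-0.1456 - (-3.2)·1.0000) / (11.2) = 0.1591;  y ← (1−ω)·3.0000 + ω·0.1591 = 0.6421
  z: GS value = (-10 - (1)·-0.1456 - (-1.6)·0.6421) / (6.6) = -1.3374;  z ← (1−ω)·1.0000 + ω·-1.3374 = -0.9400
Iteration 2:
  x: GS value = (-3 - (-1.1)·0.6421 - (3)·-0.9400) / (7.1) = 0.0741;  x ← (1−ω)·-0.1456 + ω·0.0741 = 0.0368
  y: GS value = (-2 - (4)·0.0368 - (-3.2)·-0.9400) / (11.2) = -0.4603;  y ← (1−ω)·0.6421 + ω·-0.4603 = -0.2729
  z: GS value = (-10 - (1)·0.0368 - (-1.6)·-0.2729) / (6.6) = -1.5869;  z ← (1−ω)·-0.9400 + ω·-1.5869 = -1.4769

(0.0368, -0.2729, -1.4769)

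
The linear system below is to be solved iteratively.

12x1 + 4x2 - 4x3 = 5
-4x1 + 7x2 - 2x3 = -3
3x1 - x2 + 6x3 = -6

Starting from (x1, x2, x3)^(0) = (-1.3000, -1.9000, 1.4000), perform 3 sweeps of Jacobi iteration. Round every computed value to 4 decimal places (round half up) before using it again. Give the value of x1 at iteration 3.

Iteration 1:
  x1 = (5 - (4)·-1.9000 - (-4)·1.4000) / (12) = 1.5167
  x2 = (-3 - (-4)·-1.3000 - (-2)·1.4000) / (7) = -0.7714
  x3 = (-6 - (3)·-1.3000 - (-1)·-1.9000) / (6) = -0.6667
Iteration 2:
  x1 = (5 - (4)·-0.7714 - (-4)·-0.6667) / (12) = 0.4516
  x2 = (-3 - (-4)·1.5167 - (-2)·-0.6667) / (7) = 0.2476
  x3 = (-6 - (3)·1.5167 - (-1)·-0.7714) / (6) = -1.8869
Iteration 3:
  x1 = (5 - (4)·0.2476 - (-4)·-1.8869) / (12) = -0.2948
  x2 = (-3 - (-4)·0.4516 - (-2)·-1.8869) / (7) = -0.7096
  x3 = (-6 - (3)·0.4516 - (-1)·0.2476) / (6) = -1.1845

-0.2948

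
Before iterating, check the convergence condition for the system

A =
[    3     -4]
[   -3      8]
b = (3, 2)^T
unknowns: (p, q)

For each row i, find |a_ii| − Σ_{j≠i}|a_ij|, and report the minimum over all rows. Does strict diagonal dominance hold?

row 1: |3| − (4) = -1
row 2: |8| − (3) = 5
minimum over rows = -1 → not strictly diagonally dominant

-1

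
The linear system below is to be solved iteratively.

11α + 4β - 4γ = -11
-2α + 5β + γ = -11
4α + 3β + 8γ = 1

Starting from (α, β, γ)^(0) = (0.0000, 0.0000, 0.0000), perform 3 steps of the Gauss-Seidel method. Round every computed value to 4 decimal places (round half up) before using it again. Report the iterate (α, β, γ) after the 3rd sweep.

Iteration 1:
  α = (-11 - (4)·0.0000 - (-4)·0.0000) / (11) = -1.0000
  β = (-11 - (-2)·-1.0000 - (1)·0.0000) / (5) = -2.6000
  γ = (1 - (4)·-1.0000 - (3)·-2.6000) / (8) = 1.6000
Iteration 2:
  α = (-11 - (4)·-2.6000 - (-4)·1.6000) / (11) = 0.5273
  β = (-11 - (-2)·0.5273 - (1)·1.6000) / (5) = -2.3091
  γ = (1 - (4)·0.5273 - (3)·-2.3091) / (8) = 0.7273
Iteration 3:
  α = (-11 - (4)·-2.3091 - (-4)·0.7273) / (11) = 0.1041
  β = (-11 - (-2)·0.1041 - (1)·0.7273) / (5) = -2.3038
  γ = (1 - (4)·0.1041 - (3)·-2.3038) / (8) = 0.9369

(0.1041, -2.3038, 0.9369)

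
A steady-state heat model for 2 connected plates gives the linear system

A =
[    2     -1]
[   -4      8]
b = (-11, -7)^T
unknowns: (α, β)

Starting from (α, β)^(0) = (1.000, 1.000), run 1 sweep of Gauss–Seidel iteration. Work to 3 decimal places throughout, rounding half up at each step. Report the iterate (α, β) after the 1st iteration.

(-5.000, -3.375)

Iteration 1:
  α = (-11 - (-1)·1.000) / (2) = -5.000
  β = (-7 - (-4)·-5.000) / (8) = -3.375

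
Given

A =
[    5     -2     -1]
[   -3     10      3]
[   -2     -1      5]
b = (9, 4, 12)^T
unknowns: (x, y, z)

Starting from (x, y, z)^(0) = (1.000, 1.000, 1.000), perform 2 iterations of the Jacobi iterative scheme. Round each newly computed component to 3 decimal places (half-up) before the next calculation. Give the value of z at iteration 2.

Iteration 1:
  x = (9 - (-2)·1.000 - (-1)·1.000) / (5) = 2.400
  y = (4 - (-3)·1.000 - (3)·1.000) / (10) = 0.400
  z = (12 - (-2)·1.000 - (-1)·1.000) / (5) = 3.000
Iteration 2:
  x = (9 - (-2)·0.400 - (-1)·3.000) / (5) = 2.560
  y = (4 - (-3)·2.400 - (3)·3.000) / (10) = 0.220
  z = (12 - (-2)·2.400 - (-1)·0.400) / (5) = 3.440

3.440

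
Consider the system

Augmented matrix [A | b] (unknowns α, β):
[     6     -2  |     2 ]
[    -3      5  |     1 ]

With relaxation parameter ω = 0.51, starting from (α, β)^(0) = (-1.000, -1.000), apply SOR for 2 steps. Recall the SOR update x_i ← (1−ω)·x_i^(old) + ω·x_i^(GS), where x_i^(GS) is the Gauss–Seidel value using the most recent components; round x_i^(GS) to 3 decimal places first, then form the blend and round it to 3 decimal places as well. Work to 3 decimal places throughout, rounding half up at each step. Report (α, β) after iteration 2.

Iteration 1:
  α: GS value = (2 - (-2)·-1.000) / (6) = 0.000;  α ← (1−ω)·-1.000 + ω·0.000 = -0.490
  β: GS value = (1 - (-3)·-0.490) / (5) = -0.094;  β ← (1−ω)·-1.000 + ω·-0.094 = -0.538
Iteration 2:
  α: GS value = (2 - (-2)·-0.538) / (6) = 0.154;  α ← (1−ω)·-0.490 + ω·0.154 = -0.162
  β: GS value = (1 - (-3)·-0.162) / (5) = 0.103;  β ← (1−ω)·-0.538 + ω·0.103 = -0.211

(-0.162, -0.211)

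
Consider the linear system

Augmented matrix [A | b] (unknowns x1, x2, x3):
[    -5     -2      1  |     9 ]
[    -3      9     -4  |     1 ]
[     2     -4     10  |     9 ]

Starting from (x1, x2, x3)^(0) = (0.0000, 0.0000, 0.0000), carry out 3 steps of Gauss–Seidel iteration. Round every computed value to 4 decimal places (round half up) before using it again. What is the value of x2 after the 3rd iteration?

0.1219

Iteration 1:
  x1 = (9 - (-2)·0.0000 - (1)·0.0000) / (-5) = -1.8000
  x2 = (1 - (-3)·-1.8000 - (-4)·0.0000) / (9) = -0.4889
  x3 = (9 - (2)·-1.8000 - (-4)·-0.4889) / (10) = 1.0644
Iteration 2:
  x1 = (9 - (-2)·-0.4889 - (1)·1.0644) / (-5) = -1.3916
  x2 = (1 - (-3)·-1.3916 - (-4)·1.0644) / (9) = 0.1203
  x3 = (9 - (2)·-1.3916 - (-4)·0.1203) / (10) = 1.2264
Iteration 3:
  x1 = (9 - (-2)·0.1203 - (1)·1.2264) / (-5) = -1.6028
  x2 = (1 - (-3)·-1.6028 - (-4)·1.2264) / (9) = 0.1219
  x3 = (9 - (2)·-1.6028 - (-4)·0.1219) / (10) = 1.2693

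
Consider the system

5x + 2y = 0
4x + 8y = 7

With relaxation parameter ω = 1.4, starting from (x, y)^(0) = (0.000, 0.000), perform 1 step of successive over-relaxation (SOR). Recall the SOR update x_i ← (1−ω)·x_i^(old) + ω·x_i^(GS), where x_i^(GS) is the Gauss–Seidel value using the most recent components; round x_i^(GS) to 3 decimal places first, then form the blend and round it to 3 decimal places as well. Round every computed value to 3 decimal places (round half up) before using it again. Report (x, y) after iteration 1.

(0.000, 1.225)

Iteration 1:
  x: GS value = (0 - (2)·0.000) / (5) = 0.000;  x ← (1−ω)·0.000 + ω·0.000 = 0.000
  y: GS value = (7 - (4)·0.000) / (8) = 0.875;  y ← (1−ω)·0.000 + ω·0.875 = 1.225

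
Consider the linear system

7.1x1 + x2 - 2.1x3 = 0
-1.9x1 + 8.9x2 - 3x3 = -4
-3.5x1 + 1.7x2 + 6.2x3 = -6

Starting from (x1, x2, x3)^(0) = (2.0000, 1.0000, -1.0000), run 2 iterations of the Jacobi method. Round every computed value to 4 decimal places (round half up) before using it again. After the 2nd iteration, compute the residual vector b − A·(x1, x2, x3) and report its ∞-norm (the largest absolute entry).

Iteration 1:
  x1 = (0 - (1)·1.0000 - (-2.1)·-1.0000) / (7.1) = -0.4366
  x2 = (-4 - (-1.9)·2.0000 - (-3)·-1.0000) / (8.9) = -0.3596
  x3 = (-6 - (-3.5)·2.0000 - (1.7)·1.0000) / (6.2) = -0.1129
Iteration 2:
  x1 = (0 - (1)·-0.3596 - (-2.1)·-0.1129) / (7.1) = 0.0173
  x2 = (-4 - (-1.9)·-0.4366 - (-3)·-0.1129) / (8.9) = -0.5807
  x3 = (-6 - (-3.5)·-0.4366 - (1.7)·-0.3596) / (6.2) = -1.1156
Residual b − A·x = (-1.8849, -2.1457, 1.9645); ∞-norm = 2.1457

2.1457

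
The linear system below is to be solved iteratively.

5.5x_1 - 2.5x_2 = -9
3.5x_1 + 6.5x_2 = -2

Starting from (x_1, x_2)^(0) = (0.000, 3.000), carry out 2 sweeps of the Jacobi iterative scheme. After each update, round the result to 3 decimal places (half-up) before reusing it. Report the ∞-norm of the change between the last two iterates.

Iteration 1:
  x_1 = (-9 - (-2.5)·3.000) / (5.5) = -0.273
  x_2 = (-2 - (3.5)·0.000) / (6.5) = -0.308
Iteration 2:
  x_1 = (-9 - (-2.5)·-0.308) / (5.5) = -1.776
  x_2 = (-2 - (3.5)·-0.273) / (6.5) = -0.161
Change: (-1.503, 0.147) → max |·| = 1.503

1.503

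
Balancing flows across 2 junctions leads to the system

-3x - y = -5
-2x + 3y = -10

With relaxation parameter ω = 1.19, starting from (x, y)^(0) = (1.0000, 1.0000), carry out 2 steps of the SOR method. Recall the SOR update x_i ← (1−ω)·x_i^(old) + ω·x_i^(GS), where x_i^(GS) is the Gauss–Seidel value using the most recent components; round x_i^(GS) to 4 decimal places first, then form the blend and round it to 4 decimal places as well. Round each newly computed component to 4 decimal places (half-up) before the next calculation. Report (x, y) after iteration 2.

Iteration 1:
  x: GS value = (-5 - (-1)·1.0000) / (-3) = 1.3333;  x ← (1−ω)·1.0000 + ω·1.3333 = 1.3966
  y: GS value = (-10 - (-2)·1.3966) / (3) = -2.4023;  y ← (1−ω)·1.0000 + ω·-2.4023 = -3.0487
Iteration 2:
  x: GS value = (-5 - (-1)·-3.0487) / (-3) = 2.6829;  x ← (1−ω)·1.3966 + ω·2.6829 = 2.9273
  y: GS value = (-10 - (-2)·2.9273) / (3) = -1.3818;  y ← (1−ω)·-3.0487 + ω·-1.3818 = -1.0651

(2.9273, -1.0651)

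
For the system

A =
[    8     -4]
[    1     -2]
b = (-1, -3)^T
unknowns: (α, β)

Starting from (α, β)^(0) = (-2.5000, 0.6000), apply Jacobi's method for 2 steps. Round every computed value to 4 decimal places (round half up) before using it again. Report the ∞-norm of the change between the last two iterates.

Iteration 1:
  α = (-1 - (-4)·0.6000) / (8) = 0.1750
  β = (-3 - (1)·-2.5000) / (-2) = 0.2500
Iteration 2:
  α = (-1 - (-4)·0.2500) / (8) = 0.0000
  β = (-3 - (1)·0.1750) / (-2) = 1.5875
Change: (-0.1750, 1.3375) → max |·| = 1.3375

1.3375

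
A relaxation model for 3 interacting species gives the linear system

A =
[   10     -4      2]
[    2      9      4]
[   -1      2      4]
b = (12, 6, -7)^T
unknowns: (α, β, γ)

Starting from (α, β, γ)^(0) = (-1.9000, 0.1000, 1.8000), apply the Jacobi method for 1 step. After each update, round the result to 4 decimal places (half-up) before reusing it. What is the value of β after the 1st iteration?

Iteration 1:
  α = (12 - (-4)·0.1000 - (2)·1.8000) / (10) = 0.8800
  β = (6 - (2)·-1.9000 - (4)·1.8000) / (9) = 0.2889
  γ = (-7 - (-1)·-1.9000 - (2)·0.1000) / (4) = -2.2750

0.2889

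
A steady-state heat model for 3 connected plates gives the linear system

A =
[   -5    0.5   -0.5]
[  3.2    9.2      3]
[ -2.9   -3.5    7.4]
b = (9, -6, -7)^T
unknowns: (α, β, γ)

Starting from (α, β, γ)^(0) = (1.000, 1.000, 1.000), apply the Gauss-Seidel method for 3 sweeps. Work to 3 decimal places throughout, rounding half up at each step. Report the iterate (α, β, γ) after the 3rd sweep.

Iteration 1:
  α = (9 - (0.5)·1.000 - (-0.5)·1.000) / (-5) = -1.800
  β = (-6 - (3.2)·-1.800 - (3)·1.000) / (9.2) = -0.352
  γ = (-7 - (-2.9)·-1.800 - (-3.5)·-0.352) / (7.4) = -1.818
Iteration 2:
  α = (9 - (0.5)·-0.352 - (-0.5)·-1.818) / (-5) = -1.653
  β = (-6 - (3.2)·-1.653 - (3)·-1.818) / (9.2) = 0.516
  γ = (-7 - (-2.9)·-1.653 - (-3.5)·0.516) / (7.4) = -1.350
Iteration 3:
  α = (9 - (0.5)·0.516 - (-0.5)·-1.350) / (-5) = -1.613
  β = (-6 - (3.2)·-1.613 - (3)·-1.350) / (9.2) = 0.349
  γ = (-7 - (-2.9)·-1.613 - (-3.5)·0.349) / (7.4) = -1.413

(-1.613, 0.349, -1.413)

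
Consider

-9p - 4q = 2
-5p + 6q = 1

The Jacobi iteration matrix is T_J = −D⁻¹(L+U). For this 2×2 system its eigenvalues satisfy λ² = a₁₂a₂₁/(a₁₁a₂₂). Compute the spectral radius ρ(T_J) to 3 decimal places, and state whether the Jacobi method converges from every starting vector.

0.609

a₁₂a₂₁/(a₁₁a₂₂) = (-4)·(-5) / ((-9)·(6)) = -0.370370
ρ = √|-0.370370| = √0.370370 = 0.609
ρ < 1, so Jacobi converges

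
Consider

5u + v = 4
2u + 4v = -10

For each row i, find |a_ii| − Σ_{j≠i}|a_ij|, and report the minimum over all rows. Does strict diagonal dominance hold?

row 1: |5| − (1) = 4
row 2: |4| − (2) = 2
minimum over rows = 2 → strictly diagonally dominant (convergence guaranteed)

2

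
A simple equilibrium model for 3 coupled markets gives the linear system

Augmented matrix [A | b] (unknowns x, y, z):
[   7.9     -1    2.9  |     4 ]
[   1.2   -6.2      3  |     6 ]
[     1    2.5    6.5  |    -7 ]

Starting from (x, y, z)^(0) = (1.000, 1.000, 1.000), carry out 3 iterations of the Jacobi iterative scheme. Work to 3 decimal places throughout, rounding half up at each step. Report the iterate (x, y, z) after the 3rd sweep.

(0.661, -1.249, -0.587)

Iteration 1:
  x = (4 - (-1)·1.000 - (2.9)·1.000) / (7.9) = 0.266
  y = (6 - (1.2)·1.000 - (3)·1.000) / (-6.2) = -0.290
  z = (-7 - (1)·1.000 - (2.5)·1.000) / (6.5) = -1.615
Iteration 2:
  x = (4 - (-1)·-0.290 - (2.9)·-1.615) / (7.9) = 1.062
  y = (6 - (1.2)·0.266 - (3)·-1.615) / (-6.2) = -1.698
  z = (-7 - (1)·0.266 - (2.5)·-0.290) / (6.5) = -1.006
Iteration 3:
  x = (4 - (-1)·-1.698 - (2.9)·-1.006) / (7.9) = 0.661
  y = (6 - (1.2)·1.062 - (3)·-1.006) / (-6.2) = -1.249
  z = (-7 - (1)·1.062 - (2.5)·-1.698) / (6.5) = -0.587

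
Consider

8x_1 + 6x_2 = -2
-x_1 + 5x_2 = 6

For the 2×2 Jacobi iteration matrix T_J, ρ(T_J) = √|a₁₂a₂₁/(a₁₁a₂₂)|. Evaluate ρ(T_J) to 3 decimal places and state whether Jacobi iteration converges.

0.387

a₁₂a₂₁/(a₁₁a₂₂) = (6)·(-1) / ((8)·(5)) = -0.150000
ρ = √|-0.150000| = √0.150000 = 0.387
ρ < 1, so Jacobi converges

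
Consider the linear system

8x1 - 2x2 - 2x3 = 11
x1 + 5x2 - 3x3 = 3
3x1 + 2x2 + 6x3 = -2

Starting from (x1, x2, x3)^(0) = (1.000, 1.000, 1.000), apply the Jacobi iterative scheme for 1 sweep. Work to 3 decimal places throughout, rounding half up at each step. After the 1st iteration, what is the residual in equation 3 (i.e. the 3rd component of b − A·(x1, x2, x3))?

Iteration 1:
  x1 = (11 - (-2)·1.000 - (-2)·1.000) / (8) = 1.875
  x2 = (3 - (1)·1.000 - (-3)·1.000) / (5) = 1.000
  x3 = (-2 - (3)·1.000 - (2)·1.000) / (6) = -1.167
Residual b − A·x = (-4.334, -7.376, -2.623)

-2.623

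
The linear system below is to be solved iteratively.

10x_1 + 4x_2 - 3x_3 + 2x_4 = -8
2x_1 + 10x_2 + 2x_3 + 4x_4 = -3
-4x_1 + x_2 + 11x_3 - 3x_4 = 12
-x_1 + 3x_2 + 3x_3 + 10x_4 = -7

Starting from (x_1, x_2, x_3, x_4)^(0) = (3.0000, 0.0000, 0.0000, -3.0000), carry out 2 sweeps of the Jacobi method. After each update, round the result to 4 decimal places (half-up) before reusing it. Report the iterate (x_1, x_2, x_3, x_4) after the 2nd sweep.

(-0.4309, -0.3727, 0.8818, -1.2191)

Iteration 1:
  x_1 = (-8 - (4)·0.0000 - (-3)·0.0000 - (2)·-3.0000) / (10) = -0.2000
  x_2 = (-3 - (2)·3.0000 - (2)·0.0000 - (4)·-3.0000) / (10) = 0.3000
  x_3 = (12 - (-4)·3.0000 - (1)·0.0000 - (-3)·-3.0000) / (11) = 1.3636
  x_4 = (-7 - (-1)·3.0000 - (3)·0.0000 - (3)·0.0000) / (10) = -0.4000
Iteration 2:
  x_1 = (-8 - (4)·0.3000 - (-3)·1.3636 - (2)·-0.4000) / (10) = -0.4309
  x_2 = (-3 - (2)·-0.2000 - (2)·1.3636 - (4)·-0.4000) / (10) = -0.3727
  x_3 = (12 - (-4)·-0.2000 - (1)·0.3000 - (-3)·-0.4000) / (11) = 0.8818
  x_4 = (-7 - (-1)·-0.2000 - (3)·0.3000 - (3)·1.3636) / (10) = -1.2191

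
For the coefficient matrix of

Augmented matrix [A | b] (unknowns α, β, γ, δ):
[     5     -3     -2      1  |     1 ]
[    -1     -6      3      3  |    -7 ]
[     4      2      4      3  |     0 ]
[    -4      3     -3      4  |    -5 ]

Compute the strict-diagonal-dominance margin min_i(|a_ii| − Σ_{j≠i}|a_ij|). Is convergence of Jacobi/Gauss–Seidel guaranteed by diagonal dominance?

-6

row 1: |5| − (3+2+1) = -1
row 2: |-6| − (1+3+3) = -1
row 3: |4| − (4+2+3) = -5
row 4: |4| − (4+3+3) = -6
minimum over rows = -6 → not strictly diagonally dominant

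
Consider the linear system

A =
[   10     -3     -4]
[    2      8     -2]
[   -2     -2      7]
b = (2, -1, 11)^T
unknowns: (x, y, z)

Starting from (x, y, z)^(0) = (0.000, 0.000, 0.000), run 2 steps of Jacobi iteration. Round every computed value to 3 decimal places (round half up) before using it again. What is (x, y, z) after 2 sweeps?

(0.791, 0.218, 1.593)

Iteration 1:
  x = (2 - (-3)·0.000 - (-4)·0.000) / (10) = 0.200
  y = (-1 - (2)·0.000 - (-2)·0.000) / (8) = -0.125
  z = (11 - (-2)·0.000 - (-2)·0.000) / (7) = 1.571
Iteration 2:
  x = (2 - (-3)·-0.125 - (-4)·1.571) / (10) = 0.791
  y = (-1 - (2)·0.200 - (-2)·1.571) / (8) = 0.218
  z = (11 - (-2)·0.200 - (-2)·-0.125) / (7) = 1.593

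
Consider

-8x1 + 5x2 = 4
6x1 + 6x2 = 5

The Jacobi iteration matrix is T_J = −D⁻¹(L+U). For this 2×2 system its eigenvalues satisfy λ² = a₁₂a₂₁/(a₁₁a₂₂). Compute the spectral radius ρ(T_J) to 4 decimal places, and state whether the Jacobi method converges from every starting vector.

a₁₂a₂₁/(a₁₁a₂₂) = (5)·(6) / ((-8)·(6)) = -0.625000
ρ = √|-0.625000| = √0.625000 = 0.7906
ρ < 1, so Jacobi converges

0.7906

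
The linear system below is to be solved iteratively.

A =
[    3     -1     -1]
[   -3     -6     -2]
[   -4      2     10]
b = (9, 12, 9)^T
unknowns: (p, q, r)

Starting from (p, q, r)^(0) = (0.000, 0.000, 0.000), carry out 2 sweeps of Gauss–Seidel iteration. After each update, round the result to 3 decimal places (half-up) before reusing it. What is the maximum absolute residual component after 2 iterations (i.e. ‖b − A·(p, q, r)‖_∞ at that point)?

Iteration 1:
  p = (9 - (-1)·0.000 - (-1)·0.000) / (3) = 3.000
  q = (12 - (-3)·3.000 - (-2)·0.000) / (-6) = -3.500
  r = (9 - (-4)·3.000 - (2)·-3.500) / (10) = 2.800
Iteration 2:
  p = (9 - (-1)·-3.500 - (-1)·2.800) / (3) = 2.767
  q = (12 - (-3)·2.767 - (-2)·2.800) / (-6) = -4.317
  r = (9 - (-4)·2.767 - (2)·-4.317) / (10) = 2.870
Residual b − A·x = (-0.748, 0.139, 0.002); ∞-norm = 0.748

0.748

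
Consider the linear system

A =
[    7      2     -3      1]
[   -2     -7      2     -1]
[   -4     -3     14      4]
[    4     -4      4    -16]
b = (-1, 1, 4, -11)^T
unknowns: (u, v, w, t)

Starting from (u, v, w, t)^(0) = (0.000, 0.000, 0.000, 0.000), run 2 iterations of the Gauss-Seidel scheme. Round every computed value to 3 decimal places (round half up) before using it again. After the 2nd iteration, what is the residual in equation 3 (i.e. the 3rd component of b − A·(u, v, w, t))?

0.151

Iteration 1:
  u = (-1 - (2)·0.000 - (-3)·0.000 - (1)·0.000) / (7) = -0.143
  v = (1 - (-2)·-0.143 - (2)·0.000 - (-1)·0.000) / (-7) = -0.102
  w = (4 - (-4)·-0.143 - (-3)·-0.102 - (4)·0.000) / (14) = 0.223
  t = (-11 - (4)·-0.143 - (-4)·-0.102 - (4)·0.223) / (-16) = 0.733
Iteration 2:
  u = (-1 - (2)·-0.102 - (-3)·0.223 - (1)·0.733) / (7) = -0.123
  v = (1 - (-2)·-0.123 - (2)·0.223 - (-1)·0.733) / (-7) = -0.149
  w = (4 - (-4)·-0.123 - (-3)·-0.149 - (4)·0.733) / (14) = 0.009
  t = (-11 - (4)·-0.123 - (-4)·-0.149 - (4)·0.009) / (-16) = 0.696
Residual b − A·x = (-0.510, 0.389, 0.151, -0.004)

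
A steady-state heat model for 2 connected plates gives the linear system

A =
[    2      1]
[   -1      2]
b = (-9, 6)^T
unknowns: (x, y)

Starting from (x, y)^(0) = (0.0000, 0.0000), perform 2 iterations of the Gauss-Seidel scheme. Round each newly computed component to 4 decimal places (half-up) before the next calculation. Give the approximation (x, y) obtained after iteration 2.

Iteration 1:
  x = (-9 - (1)·0.0000) / (2) = -4.5000
  y = (6 - (-1)·-4.5000) / (2) = 0.7500
Iteration 2:
  x = (-9 - (1)·0.7500) / (2) = -4.8750
  y = (6 - (-1)·-4.8750) / (2) = 0.5625

(-4.8750, 0.5625)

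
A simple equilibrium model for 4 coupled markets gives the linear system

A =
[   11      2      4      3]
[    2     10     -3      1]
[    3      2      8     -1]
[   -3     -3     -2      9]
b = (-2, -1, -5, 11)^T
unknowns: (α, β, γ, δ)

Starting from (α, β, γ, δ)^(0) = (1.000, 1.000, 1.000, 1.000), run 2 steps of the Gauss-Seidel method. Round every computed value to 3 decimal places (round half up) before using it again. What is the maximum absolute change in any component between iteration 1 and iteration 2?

Iteration 1:
  α = (-2 - (2)·1.000 - (4)·1.000 - (3)·1.000) / (11) = -1.000
  β = (-1 - (2)·-1.000 - (-3)·1.000 - (1)·1.000) / (10) = 0.300
  γ = (-5 - (3)·-1.000 - (2)·0.300 - (-1)·1.000) / (8) = -0.200
  δ = (11 - (-3)·-1.000 - (-3)·0.300 - (-2)·-0.200) / (9) = 0.944
Iteration 2:
  α = (-2 - (2)·0.300 - (4)·-0.200 - (3)·0.944) / (11) = -0.421
  β = (-1 - (2)·-0.421 - (-3)·-0.200 - (1)·0.944) / (10) = -0.170
  γ = (-5 - (3)·-0.421 - (2)·-0.170 - (-1)·0.944) / (8) = -0.307
  δ = (11 - (-3)·-0.421 - (-3)·-0.170 - (-2)·-0.307) / (9) = 0.957
Change: (0.579, -0.470, -0.107, 0.013) → max |·| = 0.579

0.579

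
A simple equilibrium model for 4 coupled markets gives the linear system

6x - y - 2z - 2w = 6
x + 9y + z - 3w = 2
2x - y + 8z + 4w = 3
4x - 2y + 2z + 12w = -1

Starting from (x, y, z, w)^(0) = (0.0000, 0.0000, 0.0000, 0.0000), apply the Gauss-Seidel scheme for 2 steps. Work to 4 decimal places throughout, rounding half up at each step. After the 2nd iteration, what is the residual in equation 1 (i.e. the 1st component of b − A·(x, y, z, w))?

Iteration 1:
  x = (6 - (-1)·0.0000 - (-2)·0.0000 - (-2)·0.0000) / (6) = 1.0000
  y = (2 - (1)·1.0000 - (1)·0.0000 - (-3)·0.0000) / (9) = 0.1111
  z = (3 - (2)·1.0000 - (-1)·0.1111 - (4)·0.0000) / (8) = 0.1389
  w = (-1 - (4)·1.0000 - (-2)·0.1111 - (2)·0.1389) / (12) = -0.4213
Iteration 2:
  x = (6 - (-1)·0.1111 - (-2)·0.1389 - (-2)·-0.4213) / (6) = 0.9244
  y = (2 - (1)·0.9244 - (1)·0.1389 - (-3)·-0.4213) / (9) = -0.0364
  z = (3 - (2)·0.9244 - (-1)·-0.0364 - (4)·-0.4213) / (8) = 0.3500
  w = (-1 - (4)·0.9244 - (-2)·-0.0364 - (2)·0.3500) / (12) = -0.4559
Residual b − A·x = (0.2054, -0.3145, 0.1384, 0.0004)

0.2054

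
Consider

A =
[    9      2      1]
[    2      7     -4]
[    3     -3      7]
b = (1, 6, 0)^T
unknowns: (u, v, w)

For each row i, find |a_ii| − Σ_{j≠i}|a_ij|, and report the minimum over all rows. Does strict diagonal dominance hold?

1

row 1: |9| − (2+1) = 6
row 2: |7| − (2+4) = 1
row 3: |7| − (3+3) = 1
minimum over rows = 1 → strictly diagonally dominant (convergence guaranteed)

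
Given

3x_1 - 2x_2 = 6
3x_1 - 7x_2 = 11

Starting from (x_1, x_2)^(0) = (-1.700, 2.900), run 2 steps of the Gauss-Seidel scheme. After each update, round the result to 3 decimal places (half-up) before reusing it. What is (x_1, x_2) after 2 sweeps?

Iteration 1:
  x_1 = (6 - (-2)·2.900) / (3) = 3.933
  x_2 = (11 - (3)·3.933) / (-7) = 0.114
Iteration 2:
  x_1 = (6 - (-2)·0.114) / (3) = 2.076
  x_2 = (11 - (3)·2.076) / (-7) = -0.682

(2.076, -0.682)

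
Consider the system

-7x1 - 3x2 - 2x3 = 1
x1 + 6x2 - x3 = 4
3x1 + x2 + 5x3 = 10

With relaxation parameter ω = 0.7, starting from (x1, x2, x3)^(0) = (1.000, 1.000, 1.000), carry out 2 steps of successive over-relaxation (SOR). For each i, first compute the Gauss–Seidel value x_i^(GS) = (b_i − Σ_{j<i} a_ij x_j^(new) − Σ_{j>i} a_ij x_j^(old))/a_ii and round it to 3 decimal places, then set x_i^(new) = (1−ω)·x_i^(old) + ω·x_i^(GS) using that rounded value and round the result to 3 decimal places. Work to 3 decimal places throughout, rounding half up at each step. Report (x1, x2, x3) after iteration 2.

Iteration 1:
  x1: GS value = (1 - (-3)·1.000 - (-2)·1.000) / (-7) = -0.857;  x1 ← (1−ω)·1.000 + ω·-0.857 = -0.300
  x2: GS value = (4 - (1)·-0.300 - (-1)·1.000) / (6) = 0.883;  x2 ← (1−ω)·1.000 + ω·0.883 = 0.918
  x3: GS value = (10 - (3)·-0.300 - (1)·0.918) / (5) = 1.996;  x3 ← (1−ω)·1.000 + ω·1.996 = 1.697
Iteration 2:
  x1: GS value = (1 - (-3)·0.918 - (-2)·1.697) / (-7) = -1.021;  x1 ← (1−ω)·-0.300 + ω·-1.021 = -0.805
  x2: GS value = (4 - (1)·-0.805 - (-1)·1.697) / (6) = 1.084;  x2 ← (1−ω)·0.918 + ω·1.084 = 1.034
  x3: GS value = (10 - (3)·-0.805 - (1)·1.034) / (5) = 2.276;  x3 ← (1−ω)·1.697 + ω·2.276 = 2.102

(-0.805, 1.034, 2.102)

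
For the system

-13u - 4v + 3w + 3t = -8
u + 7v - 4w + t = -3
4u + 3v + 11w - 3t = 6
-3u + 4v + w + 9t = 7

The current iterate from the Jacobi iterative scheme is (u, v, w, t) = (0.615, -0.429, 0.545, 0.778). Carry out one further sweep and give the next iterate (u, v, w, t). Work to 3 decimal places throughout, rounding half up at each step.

One sweep:
  u = (-8 - (-4)·-0.429 - (3)·0.545 - (3)·0.778) / (-13) = 1.053
  v = (-3 - (1)·0.615 - (-4)·0.545 - (1)·0.778) / (7) = -0.316
  w = (6 - (4)·0.615 - (3)·-0.429 - (-3)·0.778) / (11) = 0.651
  t = (7 - (-3)·0.615 - (4)·-0.429 - (1)·0.545) / (9) = 1.113

(1.053, -0.316, 0.651, 1.113)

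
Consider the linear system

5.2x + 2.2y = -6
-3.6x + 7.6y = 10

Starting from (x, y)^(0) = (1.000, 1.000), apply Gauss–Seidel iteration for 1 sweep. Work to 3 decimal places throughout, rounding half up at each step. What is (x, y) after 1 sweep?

Iteration 1:
  x = (-6 - (2.2)·1.000) / (5.2) = -1.577
  y = (10 - (-3.6)·-1.577) / (7.6) = 0.569

(-1.577, 0.569)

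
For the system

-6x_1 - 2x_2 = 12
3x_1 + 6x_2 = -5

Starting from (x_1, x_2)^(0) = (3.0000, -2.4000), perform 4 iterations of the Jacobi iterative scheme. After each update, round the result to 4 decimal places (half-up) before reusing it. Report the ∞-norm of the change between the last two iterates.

Iteration 1:
  x_1 = (12 - (-2)·-2.4000) / (-6) = -1.2000
  x_2 = (-5 - (3)·3.0000) / (6) = -2.3333
Iteration 2:
  x_1 = (12 - (-2)·-2.3333) / (-6) = -1.2222
  x_2 = (-5 - (3)·-1.2000) / (6) = -0.2333
Iteration 3:
  x_1 = (12 - (-2)·-0.2333) / (-6) = -1.9222
  x_2 = (-5 - (3)·-1.2222) / (6) = -0.2222
Iteration 4:
  x_1 = (12 - (-2)·-0.2222) / (-6) = -1.9259
  x_2 = (-5 - (3)·-1.9222) / (6) = 0.1278
Change: (-0.0037, 0.3500) → max |·| = 0.3500

0.3500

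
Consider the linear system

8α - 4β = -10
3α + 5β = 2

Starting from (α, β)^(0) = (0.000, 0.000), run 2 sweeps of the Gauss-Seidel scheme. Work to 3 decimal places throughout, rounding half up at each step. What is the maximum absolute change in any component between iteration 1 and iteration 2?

Iteration 1:
  α = (-10 - (-4)·0.000) / (8) = -1.250
  β = (2 - (3)·-1.250) / (5) = 1.150
Iteration 2:
  α = (-10 - (-4)·1.150) / (8) = -0.675
  β = (2 - (3)·-0.675) / (5) = 0.805
Change: (0.575, -0.345) → max |·| = 0.575

0.575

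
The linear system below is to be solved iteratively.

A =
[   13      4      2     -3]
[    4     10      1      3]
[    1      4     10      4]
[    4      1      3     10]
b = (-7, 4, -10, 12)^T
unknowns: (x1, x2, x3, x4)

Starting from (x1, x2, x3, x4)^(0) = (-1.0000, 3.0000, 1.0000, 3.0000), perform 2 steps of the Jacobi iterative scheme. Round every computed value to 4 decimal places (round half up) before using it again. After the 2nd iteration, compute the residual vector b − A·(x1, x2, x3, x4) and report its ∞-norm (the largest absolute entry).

Iteration 1:
  x1 = (-7 - (4)·3.0000 - (2)·1.0000 - (-3)·3.0000) / (13) = -0.9231
  x2 = (4 - (4)·-1.0000 - (1)·1.0000 - (3)·3.0000) / (10) = -0.2000
  x3 = (-10 - (1)·-1.0000 - (4)·3.0000 - (4)·3.0000) / (10) = -3.3000
  x4 = (12 - (4)·-1.0000 - (1)·3.0000 - (3)·1.0000) / (10) = 1.0000
Iteration 2:
  x1 = (-7 - (4)·-0.2000 - (2)·-3.3000 - (-3)·1.0000) / (13) = 0.2615
  x2 = (4 - (4)·-0.9231 - (1)·-3.3000 - (3)·1.0000) / (10) = 0.7992
  x3 = (-10 - (1)·-0.9231 - (4)·-0.2000 - (4)·1.0000) / (10) = -1.2277
  x4 = (12 - (4)·-0.9231 - (1)·-0.2000 - (3)·-3.3000) / (10) = 2.5792
Residual b − A·x = (-3.4033, -11.5479, -11.4981, -11.9541); ∞-norm = 11.9541

11.9541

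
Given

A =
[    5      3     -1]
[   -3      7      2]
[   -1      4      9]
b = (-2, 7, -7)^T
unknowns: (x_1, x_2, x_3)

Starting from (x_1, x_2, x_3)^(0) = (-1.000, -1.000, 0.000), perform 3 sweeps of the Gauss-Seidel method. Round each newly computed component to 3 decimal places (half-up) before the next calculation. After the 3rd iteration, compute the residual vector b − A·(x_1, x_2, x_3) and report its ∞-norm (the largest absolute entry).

Iteration 1:
  x_1 = (-2 - (3)·-1.000 - (-1)·0.000) / (5) = 0.200
  x_2 = (7 - (-3)·0.200 - (2)·0.000) / (7) = 1.086
  x_3 = (-7 - (-1)·0.200 - (4)·1.086) / (9) = -1.238
Iteration 2:
  x_1 = (-2 - (3)·1.086 - (-1)·-1.238) / (5) = -1.299
  x_2 = (7 - (-3)·-1.299 - (2)·-1.238) / (7) = 0.797
  x_3 = (-7 - (-1)·-1.299 - (4)·0.797) / (9) = -1.276
Iteration 3:
  x_1 = (-2 - (3)·0.797 - (-1)·-1.276) / (5) = -1.133
  x_2 = (7 - (-3)·-1.133 - (2)·-1.276) / (7) = 0.879
  x_3 = (-7 - (-1)·-1.133 - (4)·0.879) / (9) = -1.294
Residual b − A·x = (-0.266, 0.036, -0.003); ∞-norm = 0.266

0.266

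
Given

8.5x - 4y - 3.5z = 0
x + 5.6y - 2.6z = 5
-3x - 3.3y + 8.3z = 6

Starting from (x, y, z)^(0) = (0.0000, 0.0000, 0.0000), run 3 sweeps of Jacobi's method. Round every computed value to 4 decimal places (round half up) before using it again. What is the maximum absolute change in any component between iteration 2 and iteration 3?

0.3929

Iteration 1:
  x = (0 - (-4)·0.0000 - (-3.5)·0.0000) / (8.5) = 0.0000
  y = (5 - (1)·0.0000 - (-2.6)·0.0000) / (5.6) = 0.8929
  z = (6 - (-3)·0.0000 - (-3.3)·0.0000) / (8.3) = 0.7229
Iteration 2:
  x = (0 - (-4)·0.8929 - (-3.5)·0.7229) / (8.5) = 0.7179
  y = (5 - (1)·0.0000 - (-2.6)·0.7229) / (5.6) = 1.2285
  z = (6 - (-3)·0.0000 - (-3.3)·0.8929) / (8.3) = 1.0779
Iteration 3:
  x = (0 - (-4)·1.2285 - (-3.5)·1.0779) / (8.5) = 1.0220
  y = (5 - (1)·0.7179 - (-2.6)·1.0779) / (5.6) = 1.2651
  z = (6 - (-3)·0.7179 - (-3.3)·1.2285) / (8.3) = 1.4708
Change: (0.3041, 0.0366, 0.3929) → max |·| = 0.3929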